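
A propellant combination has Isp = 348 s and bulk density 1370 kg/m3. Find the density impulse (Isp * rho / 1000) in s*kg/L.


rho*Isp = 348 * 1370 / 1000 = 477 s*kg/L

477 s*kg/L


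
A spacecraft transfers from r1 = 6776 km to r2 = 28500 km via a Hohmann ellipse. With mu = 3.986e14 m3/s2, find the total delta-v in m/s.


V1 = sqrt(mu/r1) = 7669.76 m/s
dV1 = V1*(sqrt(2*r2/(r1+r2)) - 1) = 2079.68 m/s
V2 = sqrt(mu/r2) = 3739.78 m/s
dV2 = V2*(1 - sqrt(2*r1/(r1+r2))) = 1421.81 m/s
Total dV = 3501 m/s

3501 m/s


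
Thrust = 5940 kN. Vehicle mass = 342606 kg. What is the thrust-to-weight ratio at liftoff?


TWR = 5940000 / (342606 * 9.81) = 1.77

1.77


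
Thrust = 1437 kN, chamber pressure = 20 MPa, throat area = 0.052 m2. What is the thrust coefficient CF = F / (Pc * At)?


CF = 1437000 / (20e6 * 0.052) = 1.38

1.38


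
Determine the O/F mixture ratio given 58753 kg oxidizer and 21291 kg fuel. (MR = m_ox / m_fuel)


MR = 58753 / 21291 = 2.76

2.76


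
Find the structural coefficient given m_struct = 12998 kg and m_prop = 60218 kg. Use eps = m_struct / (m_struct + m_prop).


eps = 12998 / (12998 + 60218) = 0.1775

0.1775


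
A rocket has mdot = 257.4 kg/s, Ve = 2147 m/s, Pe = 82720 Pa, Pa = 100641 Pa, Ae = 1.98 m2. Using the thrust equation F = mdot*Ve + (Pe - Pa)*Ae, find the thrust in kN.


F = 257.4 * 2147 + (82720 - 100641) * 1.98 = 517154.0 N = 517.2 kN

517.2 kN


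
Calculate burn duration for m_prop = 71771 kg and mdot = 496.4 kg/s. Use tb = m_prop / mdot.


tb = 71771 / 496.4 = 144.6 s

144.6 s


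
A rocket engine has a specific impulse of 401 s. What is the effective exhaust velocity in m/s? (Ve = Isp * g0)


Ve = Isp * g0 = 401 * 9.81 = 3933.8 m/s

3933.8 m/s


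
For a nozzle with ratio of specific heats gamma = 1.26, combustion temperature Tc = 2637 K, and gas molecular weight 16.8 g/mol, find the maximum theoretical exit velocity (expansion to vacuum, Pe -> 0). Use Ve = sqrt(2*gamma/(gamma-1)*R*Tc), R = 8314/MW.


R = 8314 / 16.8 = 494.88 J/(kg.K)
Ve = sqrt(2 * 1.26 / (1.26 - 1) * 494.88 * 2637) = 3556 m/s

3556 m/s


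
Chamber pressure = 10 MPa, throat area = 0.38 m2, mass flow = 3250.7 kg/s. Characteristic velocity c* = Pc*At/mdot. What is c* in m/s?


c* = 10e6 * 0.38 / 3250.7 = 1169 m/s

1169 m/s


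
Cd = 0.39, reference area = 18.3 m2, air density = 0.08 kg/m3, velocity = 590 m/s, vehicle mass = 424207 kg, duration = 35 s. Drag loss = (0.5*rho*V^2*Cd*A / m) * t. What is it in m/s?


D = 0.5 * 0.08 * 590^2 * 0.39 * 18.3 = 99375.59 N
a = 99375.59 / 424207 = 0.2343 m/s2
dV = 0.2343 * 35 = 8.2 m/s

8.2 m/s


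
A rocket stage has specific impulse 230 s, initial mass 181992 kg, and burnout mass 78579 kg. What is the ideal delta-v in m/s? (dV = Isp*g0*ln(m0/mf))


Ve = 230 * 9.81 = 2256.3 m/s
dV = 2256.3 * ln(181992/78579) = 1895 m/s

1895 m/s


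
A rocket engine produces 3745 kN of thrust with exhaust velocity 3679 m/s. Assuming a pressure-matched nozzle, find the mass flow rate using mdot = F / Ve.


mdot = F / Ve = 3745000 / 3679 = 1017.9 kg/s

1017.9 kg/s


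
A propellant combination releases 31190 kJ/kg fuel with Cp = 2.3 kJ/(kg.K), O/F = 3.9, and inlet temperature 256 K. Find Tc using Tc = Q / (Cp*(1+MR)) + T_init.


Tc = 31190 / (2.3 * (1 + 3.9)) + 256 = 3024 K

3024 K


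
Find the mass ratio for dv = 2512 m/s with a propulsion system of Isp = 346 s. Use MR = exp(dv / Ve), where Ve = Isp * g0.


Ve = 346 * 9.81 = 3394.26 m/s
MR = exp(2512 / 3394.26) = 2.096

2.096


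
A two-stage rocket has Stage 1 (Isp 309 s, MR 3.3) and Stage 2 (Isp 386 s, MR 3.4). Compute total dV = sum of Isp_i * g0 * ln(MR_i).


dV1 = 309 * 9.81 * ln(3.3) = 3619.1 m/s
dV2 = 386 * 9.81 * ln(3.4) = 4634.0 m/s
Total dV = 3619.1 + 4634.0 = 8253.1 m/s ~ 8253 m/s

8253 m/s


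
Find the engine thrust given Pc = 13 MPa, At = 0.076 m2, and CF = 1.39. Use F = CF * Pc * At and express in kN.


F = 1.39 * 13e6 * 0.076 = 1.3733e+06 N = 1373.3 kN

1373.3 kN


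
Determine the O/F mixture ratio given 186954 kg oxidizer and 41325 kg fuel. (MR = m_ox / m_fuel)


MR = 186954 / 41325 = 4.52

4.52


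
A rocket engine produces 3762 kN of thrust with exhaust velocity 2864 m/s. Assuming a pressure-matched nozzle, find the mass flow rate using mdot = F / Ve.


mdot = F / Ve = 3762000 / 2864 = 1313.5 kg/s

1313.5 kg/s


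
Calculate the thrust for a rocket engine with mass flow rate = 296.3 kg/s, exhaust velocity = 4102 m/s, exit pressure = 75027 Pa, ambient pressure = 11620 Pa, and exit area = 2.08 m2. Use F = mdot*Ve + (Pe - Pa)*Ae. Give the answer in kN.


F = 296.3 * 4102 + (75027 - 11620) * 2.08 = 1.3473e+06 N = 1347.3 kN

1347.3 kN


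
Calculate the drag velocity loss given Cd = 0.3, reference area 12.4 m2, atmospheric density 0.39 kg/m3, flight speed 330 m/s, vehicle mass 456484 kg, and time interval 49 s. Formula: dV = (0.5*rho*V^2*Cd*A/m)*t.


D = 0.5 * 0.39 * 330^2 * 0.3 * 12.4 = 78996.06 N
a = 78996.06 / 456484 = 0.1731 m/s2
dV = 0.1731 * 49 = 8.5 m/s

8.5 m/s


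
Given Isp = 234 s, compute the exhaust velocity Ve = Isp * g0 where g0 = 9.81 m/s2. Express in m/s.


Ve = Isp * g0 = 234 * 9.81 = 2295.5 m/s

2295.5 m/s


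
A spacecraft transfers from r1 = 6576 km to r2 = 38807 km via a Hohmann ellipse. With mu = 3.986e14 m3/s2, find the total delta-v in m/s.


V1 = sqrt(mu/r1) = 7785.52 m/s
dV1 = V1*(sqrt(2*r2/(r1+r2)) - 1) = 2395.96 m/s
V2 = sqrt(mu/r2) = 3204.89 m/s
dV2 = V2*(1 - sqrt(2*r1/(r1+r2))) = 1479.6 m/s
Total dV = 3876 m/s

3876 m/s


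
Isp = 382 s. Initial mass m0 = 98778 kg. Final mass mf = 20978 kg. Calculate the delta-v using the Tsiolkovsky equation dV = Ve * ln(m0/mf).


Ve = 382 * 9.81 = 3747.42 m/s
dV = 3747.42 * ln(98778/20978) = 5806 m/s

5806 m/s


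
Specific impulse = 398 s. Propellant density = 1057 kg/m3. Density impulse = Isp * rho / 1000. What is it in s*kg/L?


rho*Isp = 398 * 1057 / 1000 = 421 s*kg/L

421 s*kg/L


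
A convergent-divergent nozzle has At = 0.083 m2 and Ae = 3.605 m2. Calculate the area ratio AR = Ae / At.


AR = 3.605 / 0.083 = 43.4

43.4


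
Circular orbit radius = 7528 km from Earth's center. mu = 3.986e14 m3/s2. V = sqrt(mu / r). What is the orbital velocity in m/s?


V = sqrt(3.986e14 / 7528000) = 7277 m/s

7277 m/s


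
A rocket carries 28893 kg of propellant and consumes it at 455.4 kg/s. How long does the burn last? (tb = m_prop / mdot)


tb = 28893 / 455.4 = 63.4 s

63.4 s


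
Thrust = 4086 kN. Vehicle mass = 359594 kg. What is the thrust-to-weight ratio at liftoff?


TWR = 4086000 / (359594 * 9.81) = 1.16

1.16


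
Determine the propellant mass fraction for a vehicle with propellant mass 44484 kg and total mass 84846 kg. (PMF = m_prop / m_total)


PMF = 44484 / 84846 = 0.524

0.524


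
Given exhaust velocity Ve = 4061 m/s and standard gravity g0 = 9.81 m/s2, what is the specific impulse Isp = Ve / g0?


Isp = Ve / g0 = 4061 / 9.81 = 414.0 s

414.0 s


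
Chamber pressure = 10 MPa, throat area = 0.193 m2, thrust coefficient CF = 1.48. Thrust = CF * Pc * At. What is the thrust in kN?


F = 1.48 * 10e6 * 0.193 = 2.8564e+06 N = 2856.4 kN

2856.4 kN


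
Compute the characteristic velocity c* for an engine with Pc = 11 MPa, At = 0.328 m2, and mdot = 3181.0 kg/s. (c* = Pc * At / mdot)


c* = 11e6 * 0.328 / 3181.0 = 1134 m/s

1134 m/s


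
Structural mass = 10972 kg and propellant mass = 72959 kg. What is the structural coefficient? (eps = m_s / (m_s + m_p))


eps = 10972 / (10972 + 72959) = 0.1307

0.1307


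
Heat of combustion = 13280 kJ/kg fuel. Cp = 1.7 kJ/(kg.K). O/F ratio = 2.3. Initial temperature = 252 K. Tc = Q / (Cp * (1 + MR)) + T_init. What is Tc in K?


Tc = 13280 / (1.7 * (1 + 2.3)) + 252 = 2619 K

2619 K


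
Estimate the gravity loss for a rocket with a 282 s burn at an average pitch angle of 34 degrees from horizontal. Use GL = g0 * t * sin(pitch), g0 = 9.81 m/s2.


GL = 9.81 * 282 * sin(34 deg) = 1547 m/s

1547 m/s


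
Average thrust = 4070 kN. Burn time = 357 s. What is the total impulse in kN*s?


It = 4070 * 357 = 1452990 kN*s

1452990 kN*s


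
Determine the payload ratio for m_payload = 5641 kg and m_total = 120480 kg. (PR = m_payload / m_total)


PR = 5641 / 120480 = 0.0468

0.0468


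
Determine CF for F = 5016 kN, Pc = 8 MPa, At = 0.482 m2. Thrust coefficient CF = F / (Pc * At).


CF = 5016000 / (8e6 * 0.482) = 1.3

1.3


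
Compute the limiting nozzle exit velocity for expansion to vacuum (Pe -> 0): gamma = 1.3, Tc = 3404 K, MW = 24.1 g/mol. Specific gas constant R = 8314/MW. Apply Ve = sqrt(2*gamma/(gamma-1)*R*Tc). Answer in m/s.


R = 8314 / 24.1 = 344.98 J/(kg.K)
Ve = sqrt(2 * 1.3 / (1.3 - 1) * 344.98 * 3404) = 3190 m/s

3190 m/s


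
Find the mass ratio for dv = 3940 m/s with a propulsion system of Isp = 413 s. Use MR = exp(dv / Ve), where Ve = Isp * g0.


Ve = 413 * 9.81 = 4051.53 m/s
MR = exp(3940 / 4051.53) = 2.644

2.644


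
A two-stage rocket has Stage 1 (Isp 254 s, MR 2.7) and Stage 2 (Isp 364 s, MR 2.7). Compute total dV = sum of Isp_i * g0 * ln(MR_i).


dV1 = 254 * 9.81 * ln(2.7) = 2474.9 m/s
dV2 = 364 * 9.81 * ln(2.7) = 3546.7 m/s
Total dV = 2474.9 + 3546.7 = 6021.6 m/s ~ 6022 m/s

6022 m/s


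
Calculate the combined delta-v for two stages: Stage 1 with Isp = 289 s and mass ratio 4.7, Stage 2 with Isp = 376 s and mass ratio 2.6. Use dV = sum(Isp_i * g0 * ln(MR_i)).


dV1 = 289 * 9.81 * ln(4.7) = 4387.5 m/s
dV2 = 376 * 9.81 * ln(2.6) = 3524.5 m/s
Total dV = 4387.5 + 3524.5 = 7912.0 m/s ~ 7912 m/s

7912 m/s


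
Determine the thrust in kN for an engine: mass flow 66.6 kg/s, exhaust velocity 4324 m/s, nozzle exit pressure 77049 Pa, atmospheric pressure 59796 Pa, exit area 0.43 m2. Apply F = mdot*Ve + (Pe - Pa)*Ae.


F = 66.6 * 4324 + (77049 - 59796) * 0.43 = 295397.0 N = 295.4 kN

295.4 kN


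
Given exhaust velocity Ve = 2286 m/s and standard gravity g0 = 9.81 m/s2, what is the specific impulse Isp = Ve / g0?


Isp = Ve / g0 = 2286 / 9.81 = 233.0 s

233.0 s


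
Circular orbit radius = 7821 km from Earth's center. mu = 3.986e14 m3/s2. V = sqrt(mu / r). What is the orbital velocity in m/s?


V = sqrt(3.986e14 / 7821000) = 7139 m/s

7139 m/s


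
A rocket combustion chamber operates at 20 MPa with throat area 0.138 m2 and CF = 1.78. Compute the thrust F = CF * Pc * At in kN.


F = 1.78 * 20e6 * 0.138 = 4.9128e+06 N = 4912.8 kN

4912.8 kN


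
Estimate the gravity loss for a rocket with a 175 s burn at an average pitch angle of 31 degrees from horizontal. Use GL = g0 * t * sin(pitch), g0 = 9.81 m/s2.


GL = 9.81 * 175 * sin(31 deg) = 884 m/s

884 m/s


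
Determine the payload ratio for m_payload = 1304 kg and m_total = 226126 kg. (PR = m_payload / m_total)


PR = 1304 / 226126 = 0.0058

0.0058


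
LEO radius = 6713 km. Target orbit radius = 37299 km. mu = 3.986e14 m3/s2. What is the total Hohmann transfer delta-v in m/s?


V1 = sqrt(mu/r1) = 7705.67 m/s
dV1 = V1*(sqrt(2*r2/(r1+r2)) - 1) = 2326.35 m/s
V2 = sqrt(mu/r2) = 3269.04 m/s
dV2 = V2*(1 - sqrt(2*r1/(r1+r2))) = 1463.5 m/s
Total dV = 3790 m/s

3790 m/s


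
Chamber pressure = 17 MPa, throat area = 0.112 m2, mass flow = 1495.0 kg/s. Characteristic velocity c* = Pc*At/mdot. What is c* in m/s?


c* = 17e6 * 0.112 / 1495.0 = 1274 m/s

1274 m/s


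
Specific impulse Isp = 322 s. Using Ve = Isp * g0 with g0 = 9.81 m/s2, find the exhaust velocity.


Ve = Isp * g0 = 322 * 9.81 = 3158.8 m/s

3158.8 m/s


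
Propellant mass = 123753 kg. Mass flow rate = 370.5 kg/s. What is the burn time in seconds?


tb = 123753 / 370.5 = 334.0 s

334.0 s


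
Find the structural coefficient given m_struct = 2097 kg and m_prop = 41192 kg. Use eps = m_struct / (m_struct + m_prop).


eps = 2097 / (2097 + 41192) = 0.0484

0.0484


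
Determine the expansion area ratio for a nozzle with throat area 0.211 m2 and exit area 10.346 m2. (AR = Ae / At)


AR = 10.346 / 0.211 = 49.0

49.0


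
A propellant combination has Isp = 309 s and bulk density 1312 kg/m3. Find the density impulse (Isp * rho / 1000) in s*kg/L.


rho*Isp = 309 * 1312 / 1000 = 405 s*kg/L

405 s*kg/L


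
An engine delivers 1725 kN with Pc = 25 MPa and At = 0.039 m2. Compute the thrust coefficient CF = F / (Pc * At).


CF = 1725000 / (25e6 * 0.039) = 1.77

1.77


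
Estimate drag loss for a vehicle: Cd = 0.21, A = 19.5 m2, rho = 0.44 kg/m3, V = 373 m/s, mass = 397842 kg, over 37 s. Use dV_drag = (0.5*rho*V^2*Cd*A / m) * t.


D = 0.5 * 0.44 * 373^2 * 0.21 * 19.5 = 125341.32 N
a = 125341.32 / 397842 = 0.3151 m/s2
dV = 0.3151 * 37 = 11.7 m/s

11.7 m/s


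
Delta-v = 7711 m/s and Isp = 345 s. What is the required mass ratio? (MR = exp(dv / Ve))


Ve = 345 * 9.81 = 3384.45 m/s
MR = exp(7711 / 3384.45) = 9.761

9.761


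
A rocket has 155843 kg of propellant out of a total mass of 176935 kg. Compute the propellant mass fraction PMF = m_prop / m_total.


PMF = 155843 / 176935 = 0.881

0.881


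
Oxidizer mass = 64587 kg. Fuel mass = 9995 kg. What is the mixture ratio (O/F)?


MR = 64587 / 9995 = 6.46

6.46


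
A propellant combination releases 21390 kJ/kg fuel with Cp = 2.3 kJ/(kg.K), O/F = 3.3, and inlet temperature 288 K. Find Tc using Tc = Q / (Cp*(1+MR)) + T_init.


Tc = 21390 / (2.3 * (1 + 3.3)) + 288 = 2451 K

2451 K


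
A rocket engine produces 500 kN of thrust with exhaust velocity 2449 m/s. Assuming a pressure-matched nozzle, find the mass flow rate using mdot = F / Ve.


mdot = F / Ve = 500000 / 2449 = 204.2 kg/s

204.2 kg/s


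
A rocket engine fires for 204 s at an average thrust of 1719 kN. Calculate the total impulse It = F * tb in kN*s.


It = 1719 * 204 = 350676 kN*s

350676 kN*s


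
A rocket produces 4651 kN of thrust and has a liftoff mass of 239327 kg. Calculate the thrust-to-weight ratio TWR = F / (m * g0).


TWR = 4651000 / (239327 * 9.81) = 1.98

1.98


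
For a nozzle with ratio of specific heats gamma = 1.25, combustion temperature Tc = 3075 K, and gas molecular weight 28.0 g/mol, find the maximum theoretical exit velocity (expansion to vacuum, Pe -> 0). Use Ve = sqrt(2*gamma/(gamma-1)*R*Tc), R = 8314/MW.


R = 8314 / 28.0 = 296.93 J/(kg.K)
Ve = sqrt(2 * 1.25 / (1.25 - 1) * 296.93 * 3075) = 3022 m/s

3022 m/s


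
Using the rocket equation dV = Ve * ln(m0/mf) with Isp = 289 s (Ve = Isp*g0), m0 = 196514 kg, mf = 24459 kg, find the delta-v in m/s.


Ve = 289 * 9.81 = 2835.09 m/s
dV = 2835.09 * ln(196514/24459) = 5908 m/s

5908 m/s


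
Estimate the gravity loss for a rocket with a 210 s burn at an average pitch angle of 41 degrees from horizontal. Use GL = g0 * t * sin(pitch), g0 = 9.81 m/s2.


GL = 9.81 * 210 * sin(41 deg) = 1352 m/s

1352 m/s


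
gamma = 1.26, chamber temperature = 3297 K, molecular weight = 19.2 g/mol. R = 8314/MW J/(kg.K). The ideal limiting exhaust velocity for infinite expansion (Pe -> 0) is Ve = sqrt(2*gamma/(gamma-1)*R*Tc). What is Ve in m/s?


R = 8314 / 19.2 = 433.02 J/(kg.K)
Ve = sqrt(2 * 1.26 / (1.26 - 1) * 433.02 * 3297) = 3720 m/s

3720 m/s


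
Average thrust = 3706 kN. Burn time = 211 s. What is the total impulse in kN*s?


It = 3706 * 211 = 781966 kN*s

781966 kN*s


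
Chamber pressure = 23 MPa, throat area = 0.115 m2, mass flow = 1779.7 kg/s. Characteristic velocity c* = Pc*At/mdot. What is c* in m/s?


c* = 23e6 * 0.115 / 1779.7 = 1486 m/s

1486 m/s


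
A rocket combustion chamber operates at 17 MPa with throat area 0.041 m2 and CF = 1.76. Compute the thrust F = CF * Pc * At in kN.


F = 1.76 * 17e6 * 0.041 = 1.2267e+06 N = 1226.7 kN

1226.7 kN


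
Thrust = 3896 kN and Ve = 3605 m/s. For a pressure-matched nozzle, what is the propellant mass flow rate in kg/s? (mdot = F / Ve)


mdot = F / Ve = 3896000 / 3605 = 1080.7 kg/s

1080.7 kg/s


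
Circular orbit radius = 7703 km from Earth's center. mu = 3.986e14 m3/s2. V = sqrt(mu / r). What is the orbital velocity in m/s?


V = sqrt(3.986e14 / 7703000) = 7193 m/s

7193 m/s


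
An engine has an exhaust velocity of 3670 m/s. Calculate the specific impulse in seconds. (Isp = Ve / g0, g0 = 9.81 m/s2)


Isp = Ve / g0 = 3670 / 9.81 = 374.1 s

374.1 s


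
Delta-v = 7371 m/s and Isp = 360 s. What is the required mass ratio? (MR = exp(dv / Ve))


Ve = 360 * 9.81 = 3531.6 m/s
MR = exp(7371 / 3531.6) = 8.062

8.062


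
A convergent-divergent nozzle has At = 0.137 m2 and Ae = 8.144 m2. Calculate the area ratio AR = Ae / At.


AR = 8.144 / 0.137 = 59.4

59.4


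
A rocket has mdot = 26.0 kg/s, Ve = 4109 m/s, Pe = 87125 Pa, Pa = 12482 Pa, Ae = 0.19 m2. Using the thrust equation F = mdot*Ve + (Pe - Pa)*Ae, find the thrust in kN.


F = 26.0 * 4109 + (87125 - 12482) * 0.19 = 121016.0 N = 121.0 kN

121.0 kN


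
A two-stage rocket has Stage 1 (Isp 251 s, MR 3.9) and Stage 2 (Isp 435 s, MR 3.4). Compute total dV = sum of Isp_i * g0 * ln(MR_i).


dV1 = 251 * 9.81 * ln(3.9) = 3351.1 m/s
dV2 = 435 * 9.81 * ln(3.4) = 5222.3 m/s
Total dV = 3351.1 + 5222.3 = 8573.4 m/s ~ 8573 m/s

8573 m/s


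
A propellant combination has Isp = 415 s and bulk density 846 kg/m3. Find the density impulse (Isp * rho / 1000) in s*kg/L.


rho*Isp = 415 * 846 / 1000 = 351 s*kg/L

351 s*kg/L


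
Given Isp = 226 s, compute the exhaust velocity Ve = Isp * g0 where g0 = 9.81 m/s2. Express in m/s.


Ve = Isp * g0 = 226 * 9.81 = 2217.1 m/s

2217.1 m/s


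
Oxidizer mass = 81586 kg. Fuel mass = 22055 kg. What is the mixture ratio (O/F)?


MR = 81586 / 22055 = 3.7

3.7


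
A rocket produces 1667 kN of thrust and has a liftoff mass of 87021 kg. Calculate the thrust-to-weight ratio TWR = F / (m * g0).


TWR = 1667000 / (87021 * 9.81) = 1.95

1.95


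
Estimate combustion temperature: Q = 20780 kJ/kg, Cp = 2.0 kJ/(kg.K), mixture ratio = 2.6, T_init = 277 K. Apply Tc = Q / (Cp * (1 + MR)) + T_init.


Tc = 20780 / (2.0 * (1 + 2.6)) + 277 = 3163 K

3163 K


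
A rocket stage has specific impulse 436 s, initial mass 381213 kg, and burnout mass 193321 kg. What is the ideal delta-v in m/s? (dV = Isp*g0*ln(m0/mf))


Ve = 436 * 9.81 = 4277.16 m/s
dV = 4277.16 * ln(381213/193321) = 2904 m/s

2904 m/s


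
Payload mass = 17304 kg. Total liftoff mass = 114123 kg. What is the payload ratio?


PR = 17304 / 114123 = 0.1516

0.1516


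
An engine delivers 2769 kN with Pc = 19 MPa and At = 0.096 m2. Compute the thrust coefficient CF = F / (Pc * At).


CF = 2769000 / (19e6 * 0.096) = 1.52

1.52


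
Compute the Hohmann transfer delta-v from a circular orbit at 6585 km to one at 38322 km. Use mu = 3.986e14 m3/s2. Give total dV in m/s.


V1 = sqrt(mu/r1) = 7780.2 m/s
dV1 = V1*(sqrt(2*r2/(r1+r2)) - 1) = 2383.99 m/s
V2 = sqrt(mu/r2) = 3225.11 m/s
dV2 = V2*(1 - sqrt(2*r1/(r1+r2))) = 1478.56 m/s
Total dV = 3863 m/s

3863 m/s


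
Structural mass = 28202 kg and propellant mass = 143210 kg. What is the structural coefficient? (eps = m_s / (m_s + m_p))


eps = 28202 / (28202 + 143210) = 0.1645

0.1645


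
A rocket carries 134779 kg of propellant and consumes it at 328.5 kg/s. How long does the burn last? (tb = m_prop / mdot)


tb = 134779 / 328.5 = 410.3 s

410.3 s


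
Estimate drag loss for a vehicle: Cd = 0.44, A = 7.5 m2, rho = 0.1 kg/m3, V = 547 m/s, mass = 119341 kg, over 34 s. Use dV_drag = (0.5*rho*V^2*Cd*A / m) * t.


D = 0.5 * 0.1 * 547^2 * 0.44 * 7.5 = 49369.49 N
a = 49369.49 / 119341 = 0.4137 m/s2
dV = 0.4137 * 34 = 14.1 m/s

14.1 m/s


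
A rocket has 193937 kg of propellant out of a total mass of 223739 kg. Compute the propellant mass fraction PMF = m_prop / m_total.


PMF = 193937 / 223739 = 0.867

0.867


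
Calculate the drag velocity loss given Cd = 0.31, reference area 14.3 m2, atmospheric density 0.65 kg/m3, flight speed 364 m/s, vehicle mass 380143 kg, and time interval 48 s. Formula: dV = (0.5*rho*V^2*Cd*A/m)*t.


D = 0.5 * 0.65 * 364^2 * 0.31 * 14.3 = 190890.3 N
a = 190890.3 / 380143 = 0.5022 m/s2
dV = 0.5022 * 48 = 24.1 m/s

24.1 m/s


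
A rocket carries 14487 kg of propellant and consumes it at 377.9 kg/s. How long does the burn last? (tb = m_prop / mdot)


tb = 14487 / 377.9 = 38.3 s

38.3 s


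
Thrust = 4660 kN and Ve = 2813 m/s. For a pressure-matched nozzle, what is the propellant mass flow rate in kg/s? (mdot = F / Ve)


mdot = F / Ve = 4660000 / 2813 = 1656.6 kg/s

1656.6 kg/s


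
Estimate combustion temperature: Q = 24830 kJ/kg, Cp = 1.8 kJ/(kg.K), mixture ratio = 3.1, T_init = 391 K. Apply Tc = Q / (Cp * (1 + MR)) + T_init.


Tc = 24830 / (1.8 * (1 + 3.1)) + 391 = 3755 K

3755 K


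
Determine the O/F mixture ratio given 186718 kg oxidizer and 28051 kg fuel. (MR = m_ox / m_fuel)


MR = 186718 / 28051 = 6.66

6.66


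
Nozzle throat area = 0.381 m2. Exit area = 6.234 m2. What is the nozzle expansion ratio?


AR = 6.234 / 0.381 = 16.4

16.4


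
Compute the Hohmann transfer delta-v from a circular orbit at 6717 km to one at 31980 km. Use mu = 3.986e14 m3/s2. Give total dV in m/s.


V1 = sqrt(mu/r1) = 7703.37 m/s
dV1 = V1*(sqrt(2*r2/(r1+r2)) - 1) = 2200.31 m/s
V2 = sqrt(mu/r2) = 3530.44 m/s
dV2 = V2*(1 - sqrt(2*r1/(r1+r2))) = 1450.3 m/s
Total dV = 3651 m/s

3651 m/s


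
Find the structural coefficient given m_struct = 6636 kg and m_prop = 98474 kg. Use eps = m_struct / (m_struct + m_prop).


eps = 6636 / (6636 + 98474) = 0.0631

0.0631


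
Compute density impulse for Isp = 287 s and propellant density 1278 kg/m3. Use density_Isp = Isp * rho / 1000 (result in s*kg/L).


rho*Isp = 287 * 1278 / 1000 = 367 s*kg/L

367 s*kg/L


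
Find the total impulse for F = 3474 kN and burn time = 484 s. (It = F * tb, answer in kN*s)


It = 3474 * 484 = 1681416 kN*s

1681416 kN*s


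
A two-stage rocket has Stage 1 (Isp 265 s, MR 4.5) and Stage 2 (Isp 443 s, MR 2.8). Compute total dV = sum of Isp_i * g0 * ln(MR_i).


dV1 = 265 * 9.81 * ln(4.5) = 3910.1 m/s
dV2 = 443 * 9.81 * ln(2.8) = 4474.6 m/s
Total dV = 3910.1 + 4474.6 = 8384.7 m/s ~ 8385 m/s

8385 m/s


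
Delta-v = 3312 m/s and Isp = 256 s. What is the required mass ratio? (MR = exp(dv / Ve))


Ve = 256 * 9.81 = 2511.36 m/s
MR = exp(3312 / 2511.36) = 3.739

3.739


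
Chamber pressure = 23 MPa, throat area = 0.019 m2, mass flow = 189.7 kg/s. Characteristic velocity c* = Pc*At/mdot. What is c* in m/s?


c* = 23e6 * 0.019 / 189.7 = 2304 m/s

2304 m/s


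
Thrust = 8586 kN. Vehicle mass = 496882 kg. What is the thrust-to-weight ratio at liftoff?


TWR = 8586000 / (496882 * 9.81) = 1.76

1.76


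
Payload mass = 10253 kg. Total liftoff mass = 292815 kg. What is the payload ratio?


PR = 10253 / 292815 = 0.035

0.035


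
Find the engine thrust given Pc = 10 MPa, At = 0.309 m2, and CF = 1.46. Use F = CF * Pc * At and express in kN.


F = 1.46 * 10e6 * 0.309 = 4.5114e+06 N = 4511.4 kN

4511.4 kN


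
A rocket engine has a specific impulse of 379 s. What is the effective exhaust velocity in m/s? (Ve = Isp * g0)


Ve = Isp * g0 = 379 * 9.81 = 3718.0 m/s

3718.0 m/s


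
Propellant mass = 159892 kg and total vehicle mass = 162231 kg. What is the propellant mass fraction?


PMF = 159892 / 162231 = 0.986

0.986


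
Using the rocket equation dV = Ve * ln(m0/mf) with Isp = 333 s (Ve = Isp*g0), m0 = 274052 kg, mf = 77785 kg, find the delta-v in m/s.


Ve = 333 * 9.81 = 3266.73 m/s
dV = 3266.73 * ln(274052/77785) = 4114 m/s

4114 m/s


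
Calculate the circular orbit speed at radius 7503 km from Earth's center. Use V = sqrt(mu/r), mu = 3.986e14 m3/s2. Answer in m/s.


V = sqrt(3.986e14 / 7503000) = 7289 m/s

7289 m/s


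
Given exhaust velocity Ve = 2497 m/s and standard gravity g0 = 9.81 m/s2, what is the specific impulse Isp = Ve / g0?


Isp = Ve / g0 = 2497 / 9.81 = 254.5 s

254.5 s


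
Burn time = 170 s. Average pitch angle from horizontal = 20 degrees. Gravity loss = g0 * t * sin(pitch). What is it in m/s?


GL = 9.81 * 170 * sin(20 deg) = 570 m/s

570 m/s


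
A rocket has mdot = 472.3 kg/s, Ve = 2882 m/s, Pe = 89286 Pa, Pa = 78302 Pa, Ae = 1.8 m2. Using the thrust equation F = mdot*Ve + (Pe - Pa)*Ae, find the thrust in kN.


F = 472.3 * 2882 + (89286 - 78302) * 1.8 = 1.3809e+06 N = 1380.9 kN

1380.9 kN


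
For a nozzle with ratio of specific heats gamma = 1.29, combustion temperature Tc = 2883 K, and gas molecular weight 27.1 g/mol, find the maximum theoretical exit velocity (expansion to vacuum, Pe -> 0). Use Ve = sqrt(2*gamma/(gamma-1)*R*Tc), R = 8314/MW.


R = 8314 / 27.1 = 306.79 J/(kg.K)
Ve = sqrt(2 * 1.29 / (1.29 - 1) * 306.79 * 2883) = 2805 m/s

2805 m/s


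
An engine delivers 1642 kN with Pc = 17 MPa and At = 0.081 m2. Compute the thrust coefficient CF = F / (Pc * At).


CF = 1642000 / (17e6 * 0.081) = 1.19

1.19


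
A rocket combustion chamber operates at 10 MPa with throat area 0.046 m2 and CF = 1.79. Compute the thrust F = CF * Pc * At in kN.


F = 1.79 * 10e6 * 0.046 = 823400.0 N = 823.4 kN

823.4 kN


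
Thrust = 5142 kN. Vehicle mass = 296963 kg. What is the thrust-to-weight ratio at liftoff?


TWR = 5142000 / (296963 * 9.81) = 1.77

1.77


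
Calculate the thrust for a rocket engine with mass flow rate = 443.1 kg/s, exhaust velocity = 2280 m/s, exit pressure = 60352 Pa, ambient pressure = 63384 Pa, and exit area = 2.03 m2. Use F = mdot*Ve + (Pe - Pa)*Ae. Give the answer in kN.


F = 443.1 * 2280 + (60352 - 63384) * 2.03 = 1.0041e+06 N = 1004.1 kN

1004.1 kN


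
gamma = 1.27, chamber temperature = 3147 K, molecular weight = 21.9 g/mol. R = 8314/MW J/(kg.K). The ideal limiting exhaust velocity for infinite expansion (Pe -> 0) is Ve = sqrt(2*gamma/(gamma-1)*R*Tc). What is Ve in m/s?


R = 8314 / 21.9 = 379.63 J/(kg.K)
Ve = sqrt(2 * 1.27 / (1.27 - 1) * 379.63 * 3147) = 3352 m/s

3352 m/s


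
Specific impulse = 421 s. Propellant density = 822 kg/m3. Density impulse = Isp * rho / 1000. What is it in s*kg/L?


rho*Isp = 421 * 822 / 1000 = 346 s*kg/L

346 s*kg/L


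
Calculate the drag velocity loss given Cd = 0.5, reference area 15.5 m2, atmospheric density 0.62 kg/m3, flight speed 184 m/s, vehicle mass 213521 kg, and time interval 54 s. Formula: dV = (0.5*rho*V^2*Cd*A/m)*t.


D = 0.5 * 0.62 * 184^2 * 0.5 * 15.5 = 81339.04 N
a = 81339.04 / 213521 = 0.3809 m/s2
dV = 0.3809 * 54 = 20.6 m/s

20.6 m/s


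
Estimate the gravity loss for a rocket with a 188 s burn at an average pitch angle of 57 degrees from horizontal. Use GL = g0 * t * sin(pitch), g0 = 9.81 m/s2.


GL = 9.81 * 188 * sin(57 deg) = 1547 m/s

1547 m/s


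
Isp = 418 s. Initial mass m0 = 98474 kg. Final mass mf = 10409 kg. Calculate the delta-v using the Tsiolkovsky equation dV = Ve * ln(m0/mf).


Ve = 418 * 9.81 = 4100.58 m/s
dV = 4100.58 * ln(98474/10409) = 9215 m/s

9215 m/s


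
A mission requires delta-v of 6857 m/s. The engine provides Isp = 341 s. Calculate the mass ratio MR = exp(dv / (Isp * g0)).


Ve = 341 * 9.81 = 3345.21 m/s
MR = exp(6857 / 3345.21) = 7.766

7.766


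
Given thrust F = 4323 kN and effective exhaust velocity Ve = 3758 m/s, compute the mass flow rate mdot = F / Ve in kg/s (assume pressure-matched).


mdot = F / Ve = 4323000 / 3758 = 1150.3 kg/s

1150.3 kg/s


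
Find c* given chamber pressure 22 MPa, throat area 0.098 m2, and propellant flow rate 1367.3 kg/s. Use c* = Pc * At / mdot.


c* = 22e6 * 0.098 / 1367.3 = 1577 m/s

1577 m/s


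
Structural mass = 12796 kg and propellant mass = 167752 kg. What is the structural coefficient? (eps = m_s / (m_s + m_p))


eps = 12796 / (12796 + 167752) = 0.0709

0.0709


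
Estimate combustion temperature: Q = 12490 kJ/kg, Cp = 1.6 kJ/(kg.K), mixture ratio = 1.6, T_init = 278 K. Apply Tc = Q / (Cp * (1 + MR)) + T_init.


Tc = 12490 / (1.6 * (1 + 1.6)) + 278 = 3280 K

3280 K


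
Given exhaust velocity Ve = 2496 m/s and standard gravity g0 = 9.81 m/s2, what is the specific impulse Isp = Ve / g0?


Isp = Ve / g0 = 2496 / 9.81 = 254.4 s

254.4 s


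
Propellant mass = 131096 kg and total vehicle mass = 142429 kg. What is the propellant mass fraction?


PMF = 131096 / 142429 = 0.92

0.92


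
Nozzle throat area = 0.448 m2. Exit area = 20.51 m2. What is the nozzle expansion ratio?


AR = 20.51 / 0.448 = 45.8

45.8


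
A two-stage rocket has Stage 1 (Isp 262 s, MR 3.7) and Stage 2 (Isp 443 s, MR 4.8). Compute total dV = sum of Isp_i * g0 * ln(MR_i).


dV1 = 262 * 9.81 * ln(3.7) = 3362.7 m/s
dV2 = 443 * 9.81 * ln(4.8) = 6816.9 m/s
Total dV = 3362.7 + 6816.9 = 10179.6 m/s ~ 10180 m/s

10180 m/s


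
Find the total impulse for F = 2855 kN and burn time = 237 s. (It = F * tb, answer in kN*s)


It = 2855 * 237 = 676635 kN*s

676635 kN*s


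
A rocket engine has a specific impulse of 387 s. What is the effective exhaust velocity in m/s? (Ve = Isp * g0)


Ve = Isp * g0 = 387 * 9.81 = 3796.5 m/s

3796.5 m/s


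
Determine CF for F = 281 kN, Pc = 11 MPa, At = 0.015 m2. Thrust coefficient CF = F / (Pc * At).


CF = 281000 / (11e6 * 0.015) = 1.7

1.7


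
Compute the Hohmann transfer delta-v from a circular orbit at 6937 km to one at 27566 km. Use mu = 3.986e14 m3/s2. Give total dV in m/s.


V1 = sqrt(mu/r1) = 7580.24 m/s
dV1 = V1*(sqrt(2*r2/(r1+r2)) - 1) = 2001.76 m/s
V2 = sqrt(mu/r2) = 3802.61 m/s
dV2 = V2*(1 - sqrt(2*r1/(r1+r2))) = 1391.29 m/s
Total dV = 3393 m/s

3393 m/s


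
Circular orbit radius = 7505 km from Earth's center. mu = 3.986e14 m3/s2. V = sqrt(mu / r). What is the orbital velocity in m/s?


V = sqrt(3.986e14 / 7505000) = 7288 m/s

7288 m/s


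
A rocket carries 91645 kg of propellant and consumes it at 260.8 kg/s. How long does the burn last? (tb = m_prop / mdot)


tb = 91645 / 260.8 = 351.4 s

351.4 s


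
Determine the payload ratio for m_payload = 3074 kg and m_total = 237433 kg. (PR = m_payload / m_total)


PR = 3074 / 237433 = 0.0129

0.0129


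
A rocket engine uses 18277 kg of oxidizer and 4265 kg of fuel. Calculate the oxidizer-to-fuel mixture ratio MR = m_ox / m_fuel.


MR = 18277 / 4265 = 4.29

4.29


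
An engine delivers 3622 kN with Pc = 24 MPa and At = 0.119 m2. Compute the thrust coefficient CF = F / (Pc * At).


CF = 3622000 / (24e6 * 0.119) = 1.27

1.27


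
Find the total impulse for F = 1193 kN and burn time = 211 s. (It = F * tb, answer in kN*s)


It = 1193 * 211 = 251723 kN*s

251723 kN*s


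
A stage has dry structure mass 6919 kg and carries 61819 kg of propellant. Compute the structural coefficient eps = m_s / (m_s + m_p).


eps = 6919 / (6919 + 61819) = 0.1007

0.1007


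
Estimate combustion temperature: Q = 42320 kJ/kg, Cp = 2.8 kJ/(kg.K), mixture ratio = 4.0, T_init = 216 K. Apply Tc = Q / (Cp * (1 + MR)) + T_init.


Tc = 42320 / (2.8 * (1 + 4.0)) + 216 = 3239 K

3239 K


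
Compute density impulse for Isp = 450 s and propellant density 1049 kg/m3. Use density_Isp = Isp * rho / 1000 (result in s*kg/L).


rho*Isp = 450 * 1049 / 1000 = 472 s*kg/L

472 s*kg/L


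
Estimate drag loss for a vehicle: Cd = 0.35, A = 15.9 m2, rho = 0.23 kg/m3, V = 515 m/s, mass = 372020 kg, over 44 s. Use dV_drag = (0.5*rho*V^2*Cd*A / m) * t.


D = 0.5 * 0.23 * 515^2 * 0.35 * 15.9 = 169737.37 N
a = 169737.37 / 372020 = 0.4563 m/s2
dV = 0.4563 * 44 = 20.1 m/s

20.1 m/s


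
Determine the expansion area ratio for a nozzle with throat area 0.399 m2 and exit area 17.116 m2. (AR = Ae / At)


AR = 17.116 / 0.399 = 42.9

42.9


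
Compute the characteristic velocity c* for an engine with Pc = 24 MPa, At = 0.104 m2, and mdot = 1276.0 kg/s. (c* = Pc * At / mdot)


c* = 24e6 * 0.104 / 1276.0 = 1956 m/s

1956 m/s


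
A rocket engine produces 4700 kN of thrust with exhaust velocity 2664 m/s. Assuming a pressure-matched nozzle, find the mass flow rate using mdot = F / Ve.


mdot = F / Ve = 4700000 / 2664 = 1764.3 kg/s

1764.3 kg/s


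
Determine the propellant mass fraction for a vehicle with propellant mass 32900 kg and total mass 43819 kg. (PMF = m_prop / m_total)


PMF = 32900 / 43819 = 0.751

0.751


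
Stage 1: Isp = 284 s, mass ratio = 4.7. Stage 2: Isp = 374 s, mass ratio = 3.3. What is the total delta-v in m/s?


dV1 = 284 * 9.81 * ln(4.7) = 4311.6 m/s
dV2 = 374 * 9.81 * ln(3.3) = 4380.4 m/s
Total dV = 4311.6 + 4380.4 = 8692.0 m/s ~ 8692 m/s

8692 m/s


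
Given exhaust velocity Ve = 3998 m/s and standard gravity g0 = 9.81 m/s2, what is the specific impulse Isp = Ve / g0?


Isp = Ve / g0 = 3998 / 9.81 = 407.5 s

407.5 s


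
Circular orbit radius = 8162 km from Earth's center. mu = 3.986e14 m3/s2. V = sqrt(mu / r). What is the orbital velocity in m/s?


V = sqrt(3.986e14 / 8162000) = 6988 m/s

6988 m/s


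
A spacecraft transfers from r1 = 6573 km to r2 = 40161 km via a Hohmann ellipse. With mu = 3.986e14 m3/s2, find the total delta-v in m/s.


V1 = sqrt(mu/r1) = 7787.3 m/s
dV1 = V1*(sqrt(2*r2/(r1+r2)) - 1) = 2421.8 m/s
V2 = sqrt(mu/r2) = 3150.41 m/s
dV2 = V2*(1 - sqrt(2*r1/(r1+r2))) = 1479.52 m/s
Total dV = 3901 m/s

3901 m/s


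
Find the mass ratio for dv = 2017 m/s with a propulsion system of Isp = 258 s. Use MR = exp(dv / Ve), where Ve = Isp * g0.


Ve = 258 * 9.81 = 2530.98 m/s
MR = exp(2017 / 2530.98) = 2.219

2.219


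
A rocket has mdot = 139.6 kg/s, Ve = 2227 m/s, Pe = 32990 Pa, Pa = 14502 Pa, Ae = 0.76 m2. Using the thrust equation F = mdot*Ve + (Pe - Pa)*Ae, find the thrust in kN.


F = 139.6 * 2227 + (32990 - 14502) * 0.76 = 324940.0 N = 324.9 kN

324.9 kN


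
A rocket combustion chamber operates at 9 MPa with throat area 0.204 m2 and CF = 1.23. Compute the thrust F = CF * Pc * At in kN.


F = 1.23 * 9e6 * 0.204 = 2.2583e+06 N = 2258.3 kN

2258.3 kN


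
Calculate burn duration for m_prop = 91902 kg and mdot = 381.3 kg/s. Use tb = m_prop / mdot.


tb = 91902 / 381.3 = 241.0 s

241.0 s


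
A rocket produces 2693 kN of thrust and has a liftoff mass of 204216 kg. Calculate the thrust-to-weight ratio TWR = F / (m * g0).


TWR = 2693000 / (204216 * 9.81) = 1.34

1.34


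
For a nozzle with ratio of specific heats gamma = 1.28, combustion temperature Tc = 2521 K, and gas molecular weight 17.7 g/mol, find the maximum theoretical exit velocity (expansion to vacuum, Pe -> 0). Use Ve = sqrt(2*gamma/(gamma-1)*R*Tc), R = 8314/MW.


R = 8314 / 17.7 = 469.72 J/(kg.K)
Ve = sqrt(2 * 1.28 / (1.28 - 1) * 469.72 * 2521) = 3290 m/s

3290 m/s


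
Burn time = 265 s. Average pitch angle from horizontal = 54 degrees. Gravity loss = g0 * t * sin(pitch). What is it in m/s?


GL = 9.81 * 265 * sin(54 deg) = 2103 m/s

2103 m/s


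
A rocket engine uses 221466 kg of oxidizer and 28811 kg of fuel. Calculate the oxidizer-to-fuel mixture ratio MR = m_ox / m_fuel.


MR = 221466 / 28811 = 7.69

7.69


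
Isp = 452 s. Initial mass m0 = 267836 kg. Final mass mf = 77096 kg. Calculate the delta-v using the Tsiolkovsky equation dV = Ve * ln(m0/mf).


Ve = 452 * 9.81 = 4434.12 m/s
dV = 4434.12 * ln(267836/77096) = 5522 m/s

5522 m/s


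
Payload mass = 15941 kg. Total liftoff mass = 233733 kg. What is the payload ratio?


PR = 15941 / 233733 = 0.0682

0.0682


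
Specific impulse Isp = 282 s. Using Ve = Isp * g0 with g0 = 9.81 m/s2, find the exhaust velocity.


Ve = Isp * g0 = 282 * 9.81 = 2766.4 m/s

2766.4 m/s


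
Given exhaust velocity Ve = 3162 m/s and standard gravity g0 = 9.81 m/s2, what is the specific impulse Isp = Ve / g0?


Isp = Ve / g0 = 3162 / 9.81 = 322.3 s

322.3 s


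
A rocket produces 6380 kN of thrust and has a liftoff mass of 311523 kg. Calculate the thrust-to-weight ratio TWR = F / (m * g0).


TWR = 6380000 / (311523 * 9.81) = 2.09

2.09


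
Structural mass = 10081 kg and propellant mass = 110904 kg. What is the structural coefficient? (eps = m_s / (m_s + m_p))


eps = 10081 / (10081 + 110904) = 0.0833

0.0833


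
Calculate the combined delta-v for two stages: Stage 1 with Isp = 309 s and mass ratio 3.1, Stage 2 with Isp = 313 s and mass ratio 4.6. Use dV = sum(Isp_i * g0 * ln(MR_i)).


dV1 = 309 * 9.81 * ln(3.1) = 3429.6 m/s
dV2 = 313 * 9.81 * ln(4.6) = 4685.8 m/s
Total dV = 3429.6 + 4685.8 = 8115.4 m/s ~ 8115 m/s

8115 m/s


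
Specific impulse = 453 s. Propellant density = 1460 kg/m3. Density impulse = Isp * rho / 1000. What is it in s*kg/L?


rho*Isp = 453 * 1460 / 1000 = 661 s*kg/L

661 s*kg/L


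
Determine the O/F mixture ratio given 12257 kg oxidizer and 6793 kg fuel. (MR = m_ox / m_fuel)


MR = 12257 / 6793 = 1.8

1.8


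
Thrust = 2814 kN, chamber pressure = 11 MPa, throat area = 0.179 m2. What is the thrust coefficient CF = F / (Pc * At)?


CF = 2814000 / (11e6 * 0.179) = 1.43

1.43


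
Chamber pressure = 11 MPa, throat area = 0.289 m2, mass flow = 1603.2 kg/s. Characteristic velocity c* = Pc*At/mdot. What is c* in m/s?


c* = 11e6 * 0.289 / 1603.2 = 1983 m/s

1983 m/s


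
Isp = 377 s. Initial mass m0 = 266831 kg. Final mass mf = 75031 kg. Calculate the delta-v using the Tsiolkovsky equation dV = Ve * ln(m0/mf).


Ve = 377 * 9.81 = 3698.37 m/s
dV = 3698.37 * ln(266831/75031) = 4692 m/s

4692 m/s


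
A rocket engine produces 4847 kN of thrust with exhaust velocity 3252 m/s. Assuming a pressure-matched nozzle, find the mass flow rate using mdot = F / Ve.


mdot = F / Ve = 4847000 / 3252 = 1490.5 kg/s

1490.5 kg/s


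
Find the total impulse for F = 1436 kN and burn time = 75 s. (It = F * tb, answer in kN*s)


It = 1436 * 75 = 107700 kN*s

107700 kN*s


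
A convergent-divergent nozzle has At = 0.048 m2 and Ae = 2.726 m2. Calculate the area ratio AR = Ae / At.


AR = 2.726 / 0.048 = 56.8

56.8


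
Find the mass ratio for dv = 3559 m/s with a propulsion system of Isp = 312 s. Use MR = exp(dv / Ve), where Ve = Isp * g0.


Ve = 312 * 9.81 = 3060.72 m/s
MR = exp(3559 / 3060.72) = 3.199

3.199


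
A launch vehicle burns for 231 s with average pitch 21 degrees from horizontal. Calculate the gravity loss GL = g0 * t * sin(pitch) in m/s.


GL = 9.81 * 231 * sin(21 deg) = 812 m/s

812 m/s


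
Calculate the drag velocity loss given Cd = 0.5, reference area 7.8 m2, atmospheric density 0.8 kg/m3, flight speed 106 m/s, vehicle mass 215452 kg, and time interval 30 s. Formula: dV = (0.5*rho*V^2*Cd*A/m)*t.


D = 0.5 * 0.8 * 106^2 * 0.5 * 7.8 = 17528.16 N
a = 17528.16 / 215452 = 0.0814 m/s2
dV = 0.0814 * 30 = 2.4 m/s

2.4 m/s


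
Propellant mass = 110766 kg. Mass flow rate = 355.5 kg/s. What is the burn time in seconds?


tb = 110766 / 355.5 = 311.6 s

311.6 s


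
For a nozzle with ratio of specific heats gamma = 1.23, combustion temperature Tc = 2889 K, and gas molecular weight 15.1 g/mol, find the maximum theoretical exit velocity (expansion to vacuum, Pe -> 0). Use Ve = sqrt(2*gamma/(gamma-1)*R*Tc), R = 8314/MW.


R = 8314 / 15.1 = 550.6 J/(kg.K)
Ve = sqrt(2 * 1.23 / (1.23 - 1) * 550.6 * 2889) = 4125 m/s

4125 m/s


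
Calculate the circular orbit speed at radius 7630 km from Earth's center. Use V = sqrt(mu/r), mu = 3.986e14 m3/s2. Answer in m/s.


V = sqrt(3.986e14 / 7630000) = 7228 m/s

7228 m/s


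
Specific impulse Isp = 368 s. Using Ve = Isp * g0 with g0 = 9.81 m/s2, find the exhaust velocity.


Ve = Isp * g0 = 368 * 9.81 = 3610.1 m/s

3610.1 m/s


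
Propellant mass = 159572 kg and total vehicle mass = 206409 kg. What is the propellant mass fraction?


PMF = 159572 / 206409 = 0.773

0.773


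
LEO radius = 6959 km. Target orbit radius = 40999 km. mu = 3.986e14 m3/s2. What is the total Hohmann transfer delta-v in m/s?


V1 = sqrt(mu/r1) = 7568.25 m/s
dV1 = V1*(sqrt(2*r2/(r1+r2)) - 1) = 2327.91 m/s
V2 = sqrt(mu/r2) = 3118.04 m/s
dV2 = V2*(1 - sqrt(2*r1/(r1+r2))) = 1438.31 m/s
Total dV = 3766 m/s

3766 m/s
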